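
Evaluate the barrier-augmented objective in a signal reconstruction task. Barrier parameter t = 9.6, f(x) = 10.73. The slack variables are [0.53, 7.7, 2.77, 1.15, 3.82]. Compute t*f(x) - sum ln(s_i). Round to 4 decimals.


Step 1: Compute log-barrier.
ln values: [-0.6349, 2.0412, 1.0188, 0.1398, 1.3403]
phi = -(-0.6349 + 2.0412 + 1.0188 + 0.1398 + 1.3403) = -3.9052
Step 2: Compute augmented objective.
t*f(x) = 9.6*10.73 = 103.008
Total = 103.008 - 3.9052 = 99.1028


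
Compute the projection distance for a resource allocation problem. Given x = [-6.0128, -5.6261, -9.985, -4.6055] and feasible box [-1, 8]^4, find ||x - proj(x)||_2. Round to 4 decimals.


Project each component onto [-1, 8].
clip(-6.0128) = -1.0, clip(-5.6261) = -1.0, clip(-9.985) = -1.0, clip(-4.6055) = -1.0
Projection = [-1.0, -1.0, -1.0, -1.0]
Squared diffs: [25.1282, 21.4008, 80.7302, 12.9996]
Distance = sqrt(140.2588) = 11.8431


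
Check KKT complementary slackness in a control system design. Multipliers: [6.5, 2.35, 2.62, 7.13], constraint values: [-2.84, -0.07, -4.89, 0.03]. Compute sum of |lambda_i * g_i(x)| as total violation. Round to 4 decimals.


KKT complementary slackness check:
lambda_1 * g_1 = 6.5 * -2.84 = -18.46
lambda_2 * g_2 = 2.35 * -0.07 = -0.1645
lambda_3 * g_3 = 2.62 * -4.89 = -12.8118
lambda_4 * g_4 = 7.13 * 0.03 = 0.2139
Total violation = 18.46 + 0.1645 + 12.8118 + 0.2139 = 31.6502


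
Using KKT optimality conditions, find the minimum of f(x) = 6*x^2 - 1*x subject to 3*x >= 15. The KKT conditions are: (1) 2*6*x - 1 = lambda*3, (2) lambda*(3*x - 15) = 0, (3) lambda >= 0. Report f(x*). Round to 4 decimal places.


Step 1: Try lambda = 0 (constraint inactive).
x_unc = 1/(2*6) = 0.0833
Check: 3*0.0833 = 0.2499 < 15 -- violated!
Step 2: Constraint must be active: 3*x = 15
x* = 15/3 = 5.0
lambda = (2*6*5.0 - 1)/3 = 19.6667
Step 3: Compute optimal value.
f(x*) = 6*5.0^2 - 1*5.0 = 145.0


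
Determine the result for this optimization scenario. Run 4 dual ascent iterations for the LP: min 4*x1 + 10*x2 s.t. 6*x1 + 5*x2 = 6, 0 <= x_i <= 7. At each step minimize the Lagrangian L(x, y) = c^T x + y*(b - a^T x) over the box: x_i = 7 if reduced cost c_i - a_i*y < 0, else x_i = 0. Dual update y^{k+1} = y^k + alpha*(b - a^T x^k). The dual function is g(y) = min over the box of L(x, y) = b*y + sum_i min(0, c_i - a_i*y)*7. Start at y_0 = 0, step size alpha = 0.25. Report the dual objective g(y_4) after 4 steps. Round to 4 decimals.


Dual ascent for LP: min 4*x1 + 10*x2, 6*x1 + 5*x2 = 6, 0 <= x_i <= 7
Step 1: y^k = 0.0, reduced costs: (4.0, 10.0)
  x^k = (0.0, 0.0), subgradient = b - a^T x = 6.0
  y^{k+1} = 0.0 + 0.25*6.0 = 1.5
Step 2: y^k = 1.5, reduced costs: (-5.0, 2.5)
  x^k = (7.0, 0.0), subgradient = b - a^T x = -36.0
  y^{k+1} = 1.5 + 0.25*-36.0 = -7.5
Step 3: y^k = -7.5, reduced costs: (49.0, 47.5)
  x^k = (0.0, 0.0), subgradient = b - a^T x = 6.0
  y^{k+1} = -7.5 + 0.25*6.0 = -6.0
Step 4: y^k = -6.0, reduced costs: (40.0, 40.0)
  x^k = (0.0, 0.0), subgradient = b - a^T x = 6.0
  y^{k+1} = -6.0 + 0.25*6.0 = -4.5
Dual objective at y_4 = -4.5: reduced costs (31.0, 32.5), box minimizer x = (0.0, 0.0)
g(y_4) = b*y + (c1 - a1*y)*x1 + (c2 - a2*y)*x2 = 6*(-4.5) + 31.0*0.0 + 32.5*0.0 = -27.0 + 0.0 + 0.0 = -27.0


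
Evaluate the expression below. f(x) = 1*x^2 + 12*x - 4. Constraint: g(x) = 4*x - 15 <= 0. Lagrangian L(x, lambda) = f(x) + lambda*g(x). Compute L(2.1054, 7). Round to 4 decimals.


Step 1: Evaluate f(x).
f(2.1054) = 1*2.1054^2 + 12*2.1054 - 4 = 25.6975
Step 2: Evaluate g(x).
g(2.1054) = 4*2.1054 - 15 = -6.5784
Step 3: Compute Lagrangian.
L = 25.6975 + 7*-6.5784 = -20.3513


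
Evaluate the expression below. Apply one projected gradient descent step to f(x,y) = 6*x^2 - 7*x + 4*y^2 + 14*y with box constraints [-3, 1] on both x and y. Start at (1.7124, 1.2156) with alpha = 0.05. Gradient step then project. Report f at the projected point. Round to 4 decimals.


Step 1: Compute gradient at (1.7124, 1.2156).
grad_x = 2*6*1.7124 - 7 = 13.5488
grad_y = 2*4*1.2156 + 14 = 23.7248
Step 2: Gradient step.
x_raw = 1.7124 - 0.05*13.5488 = 1.035
y_raw = 1.2156 - 0.05*23.7248 = 0.0294
Step 3: Project onto [-3, 1].
x_proj = clip(1.035) = 1.0
y_proj = clip(0.0294) = 0.0294
Step 4: Evaluate f.
f(1.0, 0.0294) = -0.5855


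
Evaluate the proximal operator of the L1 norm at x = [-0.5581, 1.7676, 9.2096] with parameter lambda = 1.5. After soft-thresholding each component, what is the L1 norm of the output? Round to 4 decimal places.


Soft-thresholding with lambda = 1.5:
prox(-0.5581) = sign(-0.5581)*max(|-0.5581| - 1.5, 0) = 0.0
prox(1.7676) = sign(1.7676)*max(|1.7676| - 1.5, 0) = 0.2676
prox(9.2096) = sign(9.2096)*max(|9.2096| - 1.5, 0) = 7.7096
prox(x) = [0.0, 0.2676, 7.7096]
||prox(x)||_1 = 0.0 + 0.2676 + 7.7096 = 7.9772


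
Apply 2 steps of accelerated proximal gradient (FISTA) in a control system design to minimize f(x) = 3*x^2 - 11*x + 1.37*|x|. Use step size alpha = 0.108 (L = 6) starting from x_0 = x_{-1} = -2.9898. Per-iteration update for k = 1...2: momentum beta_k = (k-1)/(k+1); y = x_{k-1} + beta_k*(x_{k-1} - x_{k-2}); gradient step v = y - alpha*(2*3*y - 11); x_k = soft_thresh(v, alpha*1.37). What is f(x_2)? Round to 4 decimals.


FISTA on f(x) = 3*x^2 - 11*x + 1.37*|x|
L = 6, alpha = 0.108
Iteration 1: beta = 0.0, y = -2.9898 + 0.0*(-2.9898 + 2.9898) = -2.9898
  grad(y) = -28.9388, v = y - alpha*grad = 0.1356
  prox(v) = soft_thresh(0.1356, 0.148) = 0.0
Iteration 2: beta = 0.3333, y = 0.0 + 0.3333*(0.0 + 2.9898) = 0.9966
  grad(y) = -5.0204, v = y - alpha*grad = 1.5388
  prox(v) = soft_thresh(1.5388, 0.148) = 1.3908
f(x_2) = 3*1.3908^2 - 11*1.3908 + 1.37*|1.3908| = -7.5905


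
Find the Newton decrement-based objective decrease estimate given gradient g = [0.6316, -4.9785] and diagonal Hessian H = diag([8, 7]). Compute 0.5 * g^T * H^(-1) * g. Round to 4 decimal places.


Step 1: H is diagonal, so H^(-1) * g = [0.079, -0.7112].
Step 2: g^T H^(-1) g = sum_i g_i^2 / H_ii
  = (0.6316)^2/8 + (-4.9785)^2/7
  = 0.0499 + 3.5408 = 3.5906
Step 3: Objective decrease = 0.5 * g^T H^(-1) g = 1.7953


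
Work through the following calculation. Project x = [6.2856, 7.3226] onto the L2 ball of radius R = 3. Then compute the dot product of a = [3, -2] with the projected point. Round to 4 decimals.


Step 1: Compute ||x|| (intermediates to 6 decimals).
||x|| = sqrt(6.2856^2 + 7.3226^2) = 9.650349
Step 2: Project.
Since ||x|| > R, scale = R/||x|| = 3/9.650349 = 0.31087, proj(x) = scale * x
proj(x) = [1.954004, 2.276377]
Step 3: Dot product.
a^T * proj(x) = 3*1.954004 - 2*2.276377 = 1.3093


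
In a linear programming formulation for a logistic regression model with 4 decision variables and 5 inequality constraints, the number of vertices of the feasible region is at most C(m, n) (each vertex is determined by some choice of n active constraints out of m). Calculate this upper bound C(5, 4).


Each vertex corresponds to some choice of n active constraints out of m, so the number of vertices is at most C(m, n) = m! / (n!(m-n)!).
m = 5, n = 4
Numerator: 5 * 4 * 3 * 2
Denominator: 4! = 24
C(5, 4) = 5


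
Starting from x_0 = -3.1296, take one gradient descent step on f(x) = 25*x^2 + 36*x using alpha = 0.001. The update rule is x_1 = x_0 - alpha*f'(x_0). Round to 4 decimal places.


We compute the gradient at x_0 and apply the update.
f'(x) = 50*x + 36
f'(-3.1296) = 50*-3.1296 + 36 = -120.48
x_1 = -3.1296 - 0.001*-120.48 = -3.0091


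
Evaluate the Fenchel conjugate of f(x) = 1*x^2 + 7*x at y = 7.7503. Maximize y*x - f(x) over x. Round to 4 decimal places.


f*(y) = sup_x {y*x - a*x^2 - b*x} = sup_x {(y-b)*x - a*x^2}
FOC: (y - b) - 2a*x = 0 => x* = (y - b)/(2a)
x* = (7.7503 - 7)/(2*1) = 0.3752
f*(7.7503) = (y-b)^2/(4a) = (7.7503 - 7)^2/(4*1)
= 0.563/4 = 0.1407


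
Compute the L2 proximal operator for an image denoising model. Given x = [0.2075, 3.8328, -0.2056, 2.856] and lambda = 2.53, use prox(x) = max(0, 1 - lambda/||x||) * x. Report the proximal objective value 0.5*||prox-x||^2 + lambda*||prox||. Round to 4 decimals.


Step 1: Compute ||x||.
||x|| = 4.7888
Step 2: Compute scaling factor.
scale = max(0, 1 - 2.53/4.7888) = 0.4717
Step 3: prox(x) = [0.0979, 1.8079, -0.097, 1.3471]
||prox(x)|| = 2.2588
Step 4: Proximal objective.
0.5*||prox-x||^2 = 3.2005
lambda*||prox|| = 5.7148
Total = 8.9152


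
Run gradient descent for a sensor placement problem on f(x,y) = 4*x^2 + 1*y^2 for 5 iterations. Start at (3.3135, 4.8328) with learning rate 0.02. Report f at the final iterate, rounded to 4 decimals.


Gradient descent on f(x,y) = 4*x^2 + 1*y^2.
Starting point: (3.3135, 4.8328), alpha = 0.02
Step 1: grad_x = 2*4*3.3135 = 26.508, grad_y = 2*1*4.8328 = 9.6656
  x_1 = 3.3135 - 0.02*26.508 = 2.7833
  y_1 = 4.8328 - 0.02*9.6656 = 4.6395
Step 2: grad_x = 2*4*2.7833 = 22.2667, grad_y = 2*1*4.6395 = 9.279
  x_2 = 2.7833 - 0.02*22.2667 = 2.338
  y_2 = 4.6395 - 0.02*9.279 = 4.4539
Step 3: grad_x = 2*4*2.338 = 18.704, grad_y = 2*1*4.4539 = 8.9078
  x_3 = 2.338 - 0.02*18.704 = 1.9639
  y_3 = 4.4539 - 0.02*8.9078 = 4.2758
Step 4: grad_x = 2*4*1.9639 = 15.7114, grad_y = 2*1*4.2758 = 8.5515
  x_4 = 1.9639 - 0.02*15.7114 = 1.6497
  y_4 = 4.2758 - 0.02*8.5515 = 4.1047
Step 5: grad_x = 2*4*1.6497 = 13.1976, grad_y = 2*1*4.1047 = 8.2094
  x_5 = 1.6497 - 0.02*13.1976 = 1.3857
  y_5 = 4.1047 - 0.02*8.2094 = 3.9405
f(1.3857, 3.9405) = 4*1.3857^2 + 1*3.9405^2 = 23.209


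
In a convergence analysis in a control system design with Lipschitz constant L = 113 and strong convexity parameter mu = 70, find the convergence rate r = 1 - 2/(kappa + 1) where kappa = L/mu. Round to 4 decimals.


Step 1: Compute the condition number.
kappa = L/mu = 113/70 = 1.6143
Step 2: Compute the convergence rate.
r = 1 - 2/(kappa + 1) = 1 - 2*mu/(L + mu) = (L - mu)/(L + mu) = 43/183 = 0.235


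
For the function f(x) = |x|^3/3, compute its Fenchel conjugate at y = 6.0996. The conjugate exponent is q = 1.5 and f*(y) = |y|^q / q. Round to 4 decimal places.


The conjugate exponent q satisfies 1/p + 1/q = 1.
p = 3, so q = 3/(3 - 1) = 1.5
|y|^q = 6.0996^1.5 = 15.0644
f*(6.0996) = 15.0644 / 1.5 = 10.0429


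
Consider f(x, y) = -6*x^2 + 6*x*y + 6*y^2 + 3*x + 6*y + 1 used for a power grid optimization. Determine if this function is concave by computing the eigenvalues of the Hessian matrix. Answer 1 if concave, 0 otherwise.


The Hessian of f(x,y) = -6*x^2 + 6*x*y + 6*y^2 + 3*x + 6*y + 1 is:
H = [[-12, 6], [6, 12]]
Trace = -12 + 12 = 0
Determinant = -12*12 - (6)^2 = -180
Discriminant = (0)^2 - 4*-180 = 720.0
Eigenvalues: lambda_1 = -13.4164, lambda_2 = 13.4164
The function is not concave.

0


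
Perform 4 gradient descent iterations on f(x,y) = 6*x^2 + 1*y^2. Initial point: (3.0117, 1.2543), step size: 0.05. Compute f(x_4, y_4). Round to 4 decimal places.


Gradient descent on f(x,y) = 6*x^2 + 1*y^2.
Starting point: (3.0117, 1.2543), alpha = 0.05
Step 1: grad_x = 2*6*3.0117 = 36.1404, grad_y = 2*1*1.2543 = 2.5086
  x_1 = 3.0117 - 0.05*36.1404 = 1.2047
  y_1 = 1.2543 - 0.05*2.5086 = 1.1289
Step 2: grad_x = 2*6*1.2047 = 14.4562, grad_y = 2*1*1.1289 = 2.2577
  x_2 = 1.2047 - 0.05*14.4562 = 0.4819
  y_2 = 1.1289 - 0.05*2.2577 = 1.016
Step 3: grad_x = 2*6*0.4819 = 5.7825, grad_y = 2*1*1.016 = 2.032
  x_3 = 0.4819 - 0.05*5.7825 = 0.1927
  y_3 = 1.016 - 0.05*2.032 = 0.9144
Step 4: grad_x = 2*6*0.1927 = 2.313, grad_y = 2*1*0.9144 = 1.8288
  x_4 = 0.1927 - 0.05*2.313 = 0.0771
  y_4 = 0.9144 - 0.05*1.8288 = 0.8229
f(0.0771, 0.8229) = 6*0.0771^2 + 1*0.8229^2 = 0.7129


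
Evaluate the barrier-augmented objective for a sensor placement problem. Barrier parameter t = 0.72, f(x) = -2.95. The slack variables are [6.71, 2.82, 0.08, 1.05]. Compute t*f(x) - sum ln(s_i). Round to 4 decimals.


Step 1: Compute log-barrier.
ln values: [1.9036, 1.0367, -2.5257, 0.0488]
phi = -(1.9036 + 1.0367 - 2.5257 + 0.0488) = -0.4634
Step 2: Compute augmented objective.
t*f(x) = 0.72*-2.95 = -2.124
Total = -2.124 - 0.4634 = -2.5874


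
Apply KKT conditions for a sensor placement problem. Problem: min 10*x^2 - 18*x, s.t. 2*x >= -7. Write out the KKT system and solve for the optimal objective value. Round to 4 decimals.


Step 1: Try lambda = 0 (constraint inactive).
Stationarity: 2*10*x - 18 = 0
x* = 18/(2*10) = 0.9
Check constraint: 2*0.9 = 1.8 >= -7 -- satisfied.
Step 2: Compute optimal value.
f(x*) = 10*0.9^2 - 18*0.9 = -8.1


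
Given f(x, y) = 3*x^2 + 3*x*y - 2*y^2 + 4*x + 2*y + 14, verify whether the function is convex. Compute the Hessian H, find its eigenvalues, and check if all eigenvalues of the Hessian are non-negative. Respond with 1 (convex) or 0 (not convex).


The Hessian of f(x,y) = 3*x^2 + 3*x*y - 2*y^2 + 4*x + 2*y + 14 is:
H = [[6, 3], [3, -4]]
Trace = 6 - 4 = 2
Determinant = 6*-4 - (3)^2 = -33
Discriminant = (2)^2 - 4*-33 = 136.0
Eigenvalues: lambda_1 = -4.831, lambda_2 = 6.831
The function is not convex.

0


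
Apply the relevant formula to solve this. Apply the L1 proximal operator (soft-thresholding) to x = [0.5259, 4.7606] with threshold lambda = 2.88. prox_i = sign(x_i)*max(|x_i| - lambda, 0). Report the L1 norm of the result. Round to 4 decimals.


Soft-thresholding with lambda = 2.88:
prox(0.5259) = sign(0.5259)*max(|0.5259| - 2.88, 0) = 0.0
prox(4.7606) = sign(4.7606)*max(|4.7606| - 2.88, 0) = 1.8806
prox(x) = [0.0, 1.8806]
||prox(x)||_1 = 0.0 + 1.8806 = 1.8806


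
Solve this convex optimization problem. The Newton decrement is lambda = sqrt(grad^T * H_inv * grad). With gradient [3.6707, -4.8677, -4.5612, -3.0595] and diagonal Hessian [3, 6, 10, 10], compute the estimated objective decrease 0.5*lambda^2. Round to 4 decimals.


Step 1: H is diagonal, so H^(-1) * g = [1.2236, -0.8113, -0.4561, -0.306].
Step 2: g^T H^(-1) g = sum_i g_i^2 / H_ii
  = (3.6707)^2/3 + (-4.8677)^2/6 + (-4.5612)^2/10 + (-3.0595)^2/10
  = 4.4913 + 3.9491 + 2.0805 + 0.9361 = 11.4569
Step 3: Objective decrease = 0.5 * g^T H^(-1) g = 5.7285


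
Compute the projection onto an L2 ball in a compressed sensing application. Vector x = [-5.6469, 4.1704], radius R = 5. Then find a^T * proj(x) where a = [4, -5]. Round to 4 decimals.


Step 1: Compute ||x|| (intermediates to 6 decimals).
||x|| = sqrt((-5.6469)^2 + 4.1704^2) = 7.019951
Step 2: Project.
Since ||x|| > R, scale = R/||x|| = 5/7.019951 = 0.712256, proj(x) = scale * x
proj(x) = [-4.022038, 2.970392]
Step 3: Dot product.
a^T * proj(x) = 4*(-4.022038) - 5*2.970392 = -30.9401


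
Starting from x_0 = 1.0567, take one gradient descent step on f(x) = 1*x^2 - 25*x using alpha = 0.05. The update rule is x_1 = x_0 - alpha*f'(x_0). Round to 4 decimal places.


We compute the gradient at x_0 and apply the update.
f'(x) = 2*x - 25
f'(1.0567) = 2*1.0567 - 25 = -22.8866
x_1 = 1.0567 - 0.05*-22.8866 = 2.201


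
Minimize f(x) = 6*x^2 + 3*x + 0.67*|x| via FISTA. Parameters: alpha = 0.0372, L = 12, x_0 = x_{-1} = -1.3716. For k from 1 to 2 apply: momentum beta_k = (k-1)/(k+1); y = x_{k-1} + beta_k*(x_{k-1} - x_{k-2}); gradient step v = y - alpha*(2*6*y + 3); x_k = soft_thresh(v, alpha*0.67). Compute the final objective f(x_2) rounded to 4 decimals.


FISTA on f(x) = 6*x^2 + 3*x + 0.67*|x|
L = 12, alpha = 0.0372
Iteration 1: beta = 0.0, y = -1.3716 + 0.0*(-1.3716 + 1.3716) = -1.3716
  grad(y) = -13.4592, v = y - alpha*grad = -0.8709
  prox(v) = soft_thresh(-0.8709, 0.0249) = -0.846
Iteration 2: beta = 0.3333, y = -0.846 + 0.3333*(-0.846 + 1.3716) = -0.6708
  grad(y) = -5.0495, v = y - alpha*grad = -0.483
  prox(v) = soft_thresh(-0.483, 0.0249) = -0.458
f(x_2) = 6*(-0.458)^2 + 3*(-0.458) + 0.67*|-0.458| = 0.1915


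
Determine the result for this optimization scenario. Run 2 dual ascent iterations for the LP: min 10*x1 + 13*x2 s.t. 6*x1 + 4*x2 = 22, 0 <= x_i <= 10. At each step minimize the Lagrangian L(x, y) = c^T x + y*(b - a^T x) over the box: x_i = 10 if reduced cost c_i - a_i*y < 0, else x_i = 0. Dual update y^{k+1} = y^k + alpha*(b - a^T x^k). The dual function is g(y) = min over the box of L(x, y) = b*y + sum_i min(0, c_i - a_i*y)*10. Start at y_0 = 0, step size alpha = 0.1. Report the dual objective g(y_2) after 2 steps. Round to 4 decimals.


Dual ascent for LP: min 10*x1 + 13*x2, 6*x1 + 4*x2 = 22, 0 <= x_i <= 10
Step 1: y^k = 0.0, reduced costs: (10.0, 13.0)
  x^k = (0.0, 0.0), subgradient = b - a^T x = 22.0
  y^{k+1} = 0.0 + 0.1*22.0 = 2.2
Step 2: y^k = 2.2, reduced costs: (-3.2, 4.2)
  x^k = (10.0, 0.0), subgradient = b - a^T x = -38.0
  y^{k+1} = 2.2 + 0.1*-38.0 = -1.6
Dual objective at y_2 = -1.6: reduced costs (19.6, 19.4), box minimizer x = (0.0, 0.0)
g(y_2) = b*y + (c1 - a1*y)*x1 + (c2 - a2*y)*x2 = 22*(-1.6) + 19.6*0.0 + 19.4*0.0 = -35.2 + 0.0 + 0.0 = -35.2


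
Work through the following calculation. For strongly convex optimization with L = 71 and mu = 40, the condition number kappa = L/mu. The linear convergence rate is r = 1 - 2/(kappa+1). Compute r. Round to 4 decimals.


Step 1: Compute the condition number.
kappa = L/mu = 71/40 = 1.775
Step 2: Compute the convergence rate.
r = 1 - 2/(kappa + 1) = 1 - 2*mu/(L + mu) = (L - mu)/(L + mu) = 31/111 = 0.2793


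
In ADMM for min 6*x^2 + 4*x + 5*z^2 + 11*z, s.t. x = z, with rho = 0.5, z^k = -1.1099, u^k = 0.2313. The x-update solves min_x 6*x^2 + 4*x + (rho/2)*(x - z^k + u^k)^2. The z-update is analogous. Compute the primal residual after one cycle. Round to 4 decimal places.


ADMM iteration with rho = 0.5, z^k = -1.1099, u^k = 0.2313
Step 1: x-update.
Minimize 6*x^2 + 4*x + (0.5/2)*(x + 1.1099 + 0.2313)^2
FOC: (2*6 + 0.5)*x = -4 + 0.5*(-1.1099 - 0.2313)
x^{k+1} = -0.3736
Step 2: z-update.
Minimize 5*z^2 + 11*z + (0.5/2)*(-0.3736 - z + 0.2313)^2
FOC: (2*5 + 0.5)*z = -11 + 0.5*(-0.3736 + 0.2313)
z^{k+1} = -1.0544
Step 3: u-update.
u^{k+1} = 0.2313 - 0.3736 + 1.0544 = 0.912
Step 4: Primal residual = |-0.3736 + 1.0544| = 0.6807


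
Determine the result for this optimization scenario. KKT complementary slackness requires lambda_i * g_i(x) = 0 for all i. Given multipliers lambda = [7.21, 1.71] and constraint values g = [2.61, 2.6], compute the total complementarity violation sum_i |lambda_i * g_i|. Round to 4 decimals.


KKT complementary slackness check:
lambda_1 * g_1 = 7.21 * 2.61 = 18.8181
lambda_2 * g_2 = 1.71 * 2.6 = 4.446
Total violation = 18.8181 + 4.446 = 23.2641


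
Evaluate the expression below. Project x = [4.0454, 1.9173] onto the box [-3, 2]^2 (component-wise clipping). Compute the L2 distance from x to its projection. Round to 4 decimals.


Project each component onto [-3, 2].
clip(4.0454) = 2.0, clip(1.9173) = 1.9173
Projection = [2.0, 1.9173]
Squared diffs: [4.1837, 0.0]
Distance = sqrt(4.1837) = 2.0454


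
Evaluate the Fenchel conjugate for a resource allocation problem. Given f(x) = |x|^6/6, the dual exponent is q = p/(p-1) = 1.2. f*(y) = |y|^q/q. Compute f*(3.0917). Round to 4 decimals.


The conjugate exponent q satisfies 1/p + 1/q = 1.
p = 6, so q = 6/(6 - 1) = 1.2
|y|^q = 3.0917^1.2 = 3.8747
f*(3.0917) = 3.8747 / 1.2 = 3.2289


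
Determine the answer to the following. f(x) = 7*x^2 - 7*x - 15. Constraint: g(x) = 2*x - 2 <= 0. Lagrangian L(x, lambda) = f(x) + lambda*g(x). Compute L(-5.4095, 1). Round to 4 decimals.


Step 1: Evaluate f(x).
f(-5.4095) = 7*(-5.4095)^2 - 7*(-5.4095) - 15 = 227.7053
Step 2: Evaluate g(x).
g(-5.4095) = 2*-5.4095 - 2 = -12.819
Step 3: Compute Lagrangian.
L = 227.7053 + 1*-12.819 = 214.8863


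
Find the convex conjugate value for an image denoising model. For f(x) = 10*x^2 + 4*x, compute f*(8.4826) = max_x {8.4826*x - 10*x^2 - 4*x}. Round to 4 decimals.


f*(y) = sup_x {y*x - a*x^2 - b*x} = sup_x {(y-b)*x - a*x^2}
FOC: (y - b) - 2a*x = 0 => x* = (y - b)/(2a)
x* = (8.4826 - 4)/(2*10) = 0.2241
f*(8.4826) = (y-b)^2/(4a) = (8.4826 - 4)^2/(4*10)
= 20.0937/40 = 0.5023


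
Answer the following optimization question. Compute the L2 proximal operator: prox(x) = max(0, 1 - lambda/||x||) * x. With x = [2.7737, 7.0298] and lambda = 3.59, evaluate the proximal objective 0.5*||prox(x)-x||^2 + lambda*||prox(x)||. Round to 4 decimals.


Step 1: Compute ||x||.
||x|| = 7.5572
Step 2: Compute scaling factor.
scale = max(0, 1 - 3.59/7.5572) = 0.525
Step 3: prox(x) = [1.4561, 3.6903]
||prox(x)|| = 3.9672
Step 4: Proximal objective.
0.5*||prox-x||^2 = 6.4441
lambda*||prox|| = 14.2422
Total = 20.6864


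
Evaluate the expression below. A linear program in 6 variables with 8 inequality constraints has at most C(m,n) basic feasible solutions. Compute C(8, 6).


Each vertex corresponds to some choice of n active constraints out of m, so the number of vertices is at most C(m, n) = m! / (n!(m-n)!).
m = 8, n = 6
Numerator: 8 * 7 * 6 * 5 * 4 * 3
Denominator: 6! = 720
C(8, 6) = 28


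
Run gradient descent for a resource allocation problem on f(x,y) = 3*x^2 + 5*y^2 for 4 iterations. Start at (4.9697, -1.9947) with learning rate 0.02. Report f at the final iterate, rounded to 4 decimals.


Gradient descent on f(x,y) = 3*x^2 + 5*y^2.
Starting point: (4.9697, -1.9947), alpha = 0.02
Step 1: grad_x = 2*3*4.9697 = 29.8182, grad_y = 2*5*-1.9947 = -19.947
  x_1 = 4.9697 - 0.02*29.8182 = 4.3733
  y_1 = -1.9947 - 0.02*-19.947 = -1.5958
Step 2: grad_x = 2*3*4.3733 = 26.24, grad_y = 2*5*-1.5958 = -15.9576
  x_2 = 4.3733 - 0.02*26.24 = 3.8485
  y_2 = -1.5958 - 0.02*-15.9576 = -1.2766
Step 3: grad_x = 2*3*3.8485 = 23.0912, grad_y = 2*5*-1.2766 = -12.7661
  x_3 = 3.8485 - 0.02*23.0912 = 3.3867
  y_3 = -1.2766 - 0.02*-12.7661 = -1.0213
Step 4: grad_x = 2*3*3.3867 = 20.3203, grad_y = 2*5*-1.0213 = -10.2129
  x_4 = 3.3867 - 0.02*20.3203 = 2.9803
  y_4 = -1.0213 - 0.02*-10.2129 = -0.817
f(2.9803, -0.817) = 3*2.9803^2 + 5*(-0.817)^2 = 29.9844


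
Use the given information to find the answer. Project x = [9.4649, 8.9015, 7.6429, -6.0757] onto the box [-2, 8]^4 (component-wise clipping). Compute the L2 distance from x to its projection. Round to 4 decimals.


Project each component onto [-2, 8].
clip(9.4649) = 8.0, clip(8.9015) = 8.0, clip(7.6429) = 7.6429, clip(-6.0757) = -2.0
Projection = [8.0, 8.0, 7.6429, -2.0]
Squared diffs: [2.1459, 0.8127, 0.0, 16.6113]
Distance = sqrt(19.5699) = 4.4238


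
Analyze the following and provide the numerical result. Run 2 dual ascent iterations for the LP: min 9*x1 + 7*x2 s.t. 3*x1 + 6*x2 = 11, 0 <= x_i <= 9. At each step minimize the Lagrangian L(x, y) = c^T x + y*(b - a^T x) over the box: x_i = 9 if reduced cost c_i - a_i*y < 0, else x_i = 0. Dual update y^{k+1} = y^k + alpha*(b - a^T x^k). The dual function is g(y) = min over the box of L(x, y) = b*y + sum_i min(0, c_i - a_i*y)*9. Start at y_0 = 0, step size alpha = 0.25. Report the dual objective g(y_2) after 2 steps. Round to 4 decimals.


Dual ascent for LP: min 9*x1 + 7*x2, 3*x1 + 6*x2 = 11, 0 <= x_i <= 9
Step 1: y^k = 0.0, reduced costs: (9.0, 7.0)
  x^k = (0.0, 0.0), subgradient = b - a^T x = 11.0
  y^{k+1} = 0.0 + 0.25*11.0 = 2.75
Step 2: y^k = 2.75, reduced costs: (0.75, -9.5)
  x^k = (0.0, 9.0), subgradient = b - a^T x = -43.0
  y^{k+1} = 2.75 + 0.25*-43.0 = -8.0
Dual objective at y_2 = -8.0: reduced costs (33.0, 55.0), box minimizer x = (0.0, 0.0)
g(y_2) = b*y + (c1 - a1*y)*x1 + (c2 - a2*y)*x2 = 11*(-8.0) + 33.0*0.0 + 55.0*0.0 = -88.0 + 0.0 + 0.0 = -88.0


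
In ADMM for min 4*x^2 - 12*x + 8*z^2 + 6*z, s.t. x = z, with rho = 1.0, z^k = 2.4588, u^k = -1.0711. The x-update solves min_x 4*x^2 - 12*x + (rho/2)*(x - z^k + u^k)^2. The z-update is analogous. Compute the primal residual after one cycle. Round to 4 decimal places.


ADMM iteration with rho = 1.0, z^k = 2.4588, u^k = -1.0711
Step 1: x-update.
Minimize 4*x^2 - 12*x + (1.0/2)*(x - 2.4588 - 1.0711)^2
FOC: (2*4 + 1.0)*x = 12 + 1.0*(2.4588 + 1.0711)
x^{k+1} = 1.7255
Step 2: z-update.
Minimize 8*z^2 + 6*z + (1.0/2)*(1.7255 - z - 1.0711)^2
FOC: (2*8 + 1.0)*z = -6 + 1.0*(1.7255 - 1.0711)
z^{k+1} = -0.3144
Step 3: u-update.
u^{k+1} = -1.0711 + 1.7255 + 0.3144 = 0.9689
Step 4: Primal residual = |1.7255 + 0.3144| = 2.04


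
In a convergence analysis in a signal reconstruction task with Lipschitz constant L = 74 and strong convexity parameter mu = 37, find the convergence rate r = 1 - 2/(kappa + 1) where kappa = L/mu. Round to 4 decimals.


Step 1: Compute the condition number.
kappa = L/mu = 74/37 = 2.0
Step 2: Compute the convergence rate.
r = 1 - 2/(kappa + 1) = 1 - 2*mu/(L + mu) = (L - mu)/(L + mu) = 37/111 = 0.3333


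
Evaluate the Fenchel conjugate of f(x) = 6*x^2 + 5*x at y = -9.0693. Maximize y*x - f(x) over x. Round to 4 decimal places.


f*(y) = sup_x {y*x - a*x^2 - b*x} = sup_x {(y-b)*x - a*x^2}
FOC: (y - b) - 2a*x = 0 => x* = (y - b)/(2a)
x* = (-9.0693 - 5)/(2*6) = -1.1724
f*(-9.0693) = (y-b)^2/(4a) = (-9.0693 - 5)^2/(4*6)
= 197.9452/24 = 8.2477


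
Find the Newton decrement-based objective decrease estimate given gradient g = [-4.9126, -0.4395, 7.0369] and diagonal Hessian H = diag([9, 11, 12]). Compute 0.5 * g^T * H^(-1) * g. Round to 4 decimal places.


Step 1: H is diagonal, so H^(-1) * g = [-0.5458, -0.04, 0.5864].
Step 2: g^T H^(-1) g = sum_i g_i^2 / H_ii
  = (-4.9126)^2/9 + (-0.4395)^2/11 + (7.0369)^2/12
  = 2.6815 + 0.0176 + 4.1265 = 6.8256
Step 3: Objective decrease = 0.5 * g^T H^(-1) g = 3.4128


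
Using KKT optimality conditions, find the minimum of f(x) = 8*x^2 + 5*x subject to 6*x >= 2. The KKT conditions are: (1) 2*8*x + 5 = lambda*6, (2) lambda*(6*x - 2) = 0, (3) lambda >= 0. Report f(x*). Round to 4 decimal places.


Step 1: Try lambda = 0 (constraint inactive).
x_unc = -5/(2*8) = -0.3125
Check: 6*-0.3125 = -1.875 < 2 -- violated!
Step 2: Constraint must be active: 6*x = 2
x* = 2/6 = 1/3 = 0.3333 (rounded; the exact value 1/3 is used below)
lambda = (2*8*(1/3) + 5)/6 = 1.7222
Step 3: Compute optimal value.
f(x*) = 8*(1/3)^2 + 5*(1/3) = 2.5556


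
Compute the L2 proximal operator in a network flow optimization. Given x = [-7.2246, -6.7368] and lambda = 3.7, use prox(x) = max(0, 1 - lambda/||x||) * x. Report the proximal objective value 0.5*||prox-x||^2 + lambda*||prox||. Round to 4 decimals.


Step 1: Compute ||x||.
||x|| = 9.8782
Step 2: Compute scaling factor.
scale = max(0, 1 - 3.7/9.8782) = 0.6254
Step 3: prox(x) = [-4.5185, -4.2135]
||prox(x)|| = 6.1782
Step 4: Proximal objective.
0.5*||prox-x||^2 = 6.845
lambda*||prox|| = 22.8593
Total = 29.7044


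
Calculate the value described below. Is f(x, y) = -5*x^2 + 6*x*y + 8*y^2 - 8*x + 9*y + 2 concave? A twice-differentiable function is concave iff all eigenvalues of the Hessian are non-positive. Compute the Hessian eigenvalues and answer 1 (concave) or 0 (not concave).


The Hessian of f(x,y) = -5*x^2 + 6*x*y + 8*y^2 - 8*x + 9*y + 2 is:
H = [[-10, 6], [6, 16]]
Trace = -10 + 16 = 6
Determinant = -10*16 - (6)^2 = -196
Discriminant = (6)^2 - 4*-196 = 820.0
Eigenvalues: lambda_1 = -11.3178, lambda_2 = 17.3178
The function is not concave.

0


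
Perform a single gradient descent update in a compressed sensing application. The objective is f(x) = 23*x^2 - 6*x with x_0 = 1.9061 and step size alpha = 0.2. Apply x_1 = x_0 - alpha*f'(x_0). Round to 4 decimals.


We compute the gradient at x_0 and apply the update.
f'(x) = 46*x - 6
f'(1.9061) = 46*1.9061 - 6 = 81.6806
x_1 = 1.9061 - 0.2*81.6806 = -14.43


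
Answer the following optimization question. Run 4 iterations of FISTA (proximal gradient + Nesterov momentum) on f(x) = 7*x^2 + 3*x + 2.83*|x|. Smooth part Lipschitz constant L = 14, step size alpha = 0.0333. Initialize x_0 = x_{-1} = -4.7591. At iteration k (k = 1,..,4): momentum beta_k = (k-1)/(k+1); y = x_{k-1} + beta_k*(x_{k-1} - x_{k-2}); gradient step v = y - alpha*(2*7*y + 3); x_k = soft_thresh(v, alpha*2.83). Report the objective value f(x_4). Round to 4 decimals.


FISTA on f(x) = 7*x^2 + 3*x + 2.83*|x|
L = 14, alpha = 0.0333
Iteration 1: beta = 0.0, y = -4.7591 + 0.0*(-4.7591 + 4.7591) = -4.7591
  grad(y) = -63.6274, v = y - alpha*grad = -2.6403
  prox(v) = soft_thresh(-2.6403, 0.0942) = -2.5461
Iteration 2: beta = 0.3333, y = -2.5461 + 0.3333*(-2.5461 + 4.7591) = -1.8084
  grad(y) = -22.3175, v = y - alpha*grad = -1.0652
  prox(v) = soft_thresh(-1.0652, 0.0942) = -0.971
Iteration 3: beta = 0.5, y = -0.971 + 0.5*(-0.971 + 2.5461) = -0.1834
  grad(y) = 0.4319, v = y - alpha*grad = -0.1978
  prox(v) = soft_thresh(-0.1978, 0.0942) = -0.1036
Iteration 4: beta = 0.6, y = -0.1036 + 0.6*(-0.1036 + 0.971) = 0.4169
  grad(y) = 8.8361, v = y - alpha*grad = 0.1226
  prox(v) = soft_thresh(0.1226, 0.0942) = 0.0284
f(x_4) = 7*0.0284^2 + 3*0.0284 + 2.83*|0.0284| = 0.1711


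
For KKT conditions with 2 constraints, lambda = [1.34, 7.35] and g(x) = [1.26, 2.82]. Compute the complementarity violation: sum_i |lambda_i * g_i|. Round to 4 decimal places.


KKT complementary slackness check:
lambda_1 * g_1 = 1.34 * 1.26 = 1.6884
lambda_2 * g_2 = 7.35 * 2.82 = 20.727
Total violation = 1.6884 + 20.727 = 22.4154


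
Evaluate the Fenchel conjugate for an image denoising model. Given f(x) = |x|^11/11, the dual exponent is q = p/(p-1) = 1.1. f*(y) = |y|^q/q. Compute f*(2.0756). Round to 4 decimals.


The conjugate exponent q satisfies 1/p + 1/q = 1.
p = 11, so q = 11/(11 - 1) = 1.1
|y|^q = 2.0756^1.1 = 2.2328
f*(2.0756) = 2.2328 / 1.1 = 2.0299


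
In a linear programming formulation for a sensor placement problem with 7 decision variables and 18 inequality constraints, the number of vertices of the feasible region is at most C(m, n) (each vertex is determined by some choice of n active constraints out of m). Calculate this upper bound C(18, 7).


Each vertex corresponds to some choice of n active constraints out of m, so the number of vertices is at most C(m, n) = m! / (n!(m-n)!).
m = 18, n = 7
Numerator: 18 * 17 * 16 * 15 * 14 * 13 * 12
Denominator: 7! = 5040
C(18, 7) = 31824


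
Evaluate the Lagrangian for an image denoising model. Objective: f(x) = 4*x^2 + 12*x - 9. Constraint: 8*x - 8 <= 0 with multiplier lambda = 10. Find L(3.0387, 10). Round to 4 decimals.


Step 1: Evaluate f(x).
f(3.0387) = 4*3.0387^2 + 12*3.0387 - 9 = 64.3992
Step 2: Evaluate g(x).
g(3.0387) = 8*3.0387 - 8 = 16.3096
Step 3: Compute Lagrangian.
L = 64.3992 + 10*16.3096 = 227.4952


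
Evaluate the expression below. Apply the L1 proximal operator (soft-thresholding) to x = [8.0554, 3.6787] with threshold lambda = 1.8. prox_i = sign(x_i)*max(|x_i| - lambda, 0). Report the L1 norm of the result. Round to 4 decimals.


Soft-thresholding with lambda = 1.8:
prox(8.0554) = sign(8.0554)*max(|8.0554| - 1.8, 0) = 6.2554
prox(3.6787) = sign(3.6787)*max(|3.6787| - 1.8, 0) = 1.8787
prox(x) = [6.2554, 1.8787]
||prox(x)||_1 = 6.2554 + 1.8787 = 8.1341


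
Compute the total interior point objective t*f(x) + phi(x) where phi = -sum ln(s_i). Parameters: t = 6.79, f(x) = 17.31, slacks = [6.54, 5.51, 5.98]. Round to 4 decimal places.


Step 1: Compute log-barrier.
ln values: [1.8779, 1.7066, 1.7884]
phi = -(1.8779 + 1.7066 + 1.7884) = -5.3729
Step 2: Compute augmented objective.
t*f(x) = 6.79*17.31 = 117.5349
Total = 117.5349 - 5.3729 = 112.162


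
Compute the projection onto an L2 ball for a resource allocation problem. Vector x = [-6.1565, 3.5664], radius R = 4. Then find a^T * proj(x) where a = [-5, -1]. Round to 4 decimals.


Step 1: Compute ||x|| (intermediates to 6 decimals).
||x|| = sqrt((-6.1565)^2 + 3.5664^2) = 7.114893
Step 2: Project.
Since ||x|| > R, scale = R/||x|| = 4/7.114893 = 0.562201, proj(x) = scale * x
proj(x) = [-3.46119, 2.005034]
Step 3: Dot product.
a^T * proj(x) = -5*(-3.46119) - 1*2.005034 = 15.3009


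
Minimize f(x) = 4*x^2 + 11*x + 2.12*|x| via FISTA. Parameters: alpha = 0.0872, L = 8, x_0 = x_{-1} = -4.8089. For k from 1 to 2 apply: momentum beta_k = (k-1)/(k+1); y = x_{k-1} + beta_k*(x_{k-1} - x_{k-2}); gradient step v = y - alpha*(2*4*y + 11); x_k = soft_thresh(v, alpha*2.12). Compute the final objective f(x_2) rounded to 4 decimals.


FISTA on f(x) = 4*x^2 + 11*x + 2.12*|x|
L = 8, alpha = 0.0872
Iteration 1: beta = 0.0, y = -4.8089 + 0.0*(-4.8089 + 4.8089) = -4.8089
  grad(y) = -27.4712, v = y - alpha*grad = -2.4134
  prox(v) = soft_thresh(-2.4134, 0.1849) = -2.2285
Iteration 2: beta = 0.3333, y = -2.2285 + 0.3333*(-2.2285 + 4.8089) = -1.3684
  grad(y) = 0.0526, v = y - alpha*grad = -1.373
  prox(v) = soft_thresh(-1.373, 0.1849) = -1.1881
f(x_2) = 4*(-1.1881)^2 + 11*(-1.1881) + 2.12*|-1.1881| = -4.904


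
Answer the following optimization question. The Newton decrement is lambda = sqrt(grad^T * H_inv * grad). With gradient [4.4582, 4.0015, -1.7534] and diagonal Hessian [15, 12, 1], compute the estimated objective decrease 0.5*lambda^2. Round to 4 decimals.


Step 1: H is diagonal, so H^(-1) * g = [0.2972, 0.3335, -1.7534].
Step 2: g^T H^(-1) g = sum_i g_i^2 / H_ii
  = (4.4582)^2/15 + (4.0015)^2/12 + (-1.7534)^2/1
  = 1.325 + 1.3343 + 3.0744 = 5.7338
Step 3: Objective decrease = 0.5 * g^T H^(-1) g = 2.8669


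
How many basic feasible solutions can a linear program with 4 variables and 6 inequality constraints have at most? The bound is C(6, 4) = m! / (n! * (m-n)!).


Each vertex corresponds to some choice of n active constraints out of m, so the number of vertices is at most C(m, n) = m! / (n!(m-n)!).
m = 6, n = 4
Numerator: 6 * 5 * 4 * 3
Denominator: 4! = 24
C(6, 4) = 15


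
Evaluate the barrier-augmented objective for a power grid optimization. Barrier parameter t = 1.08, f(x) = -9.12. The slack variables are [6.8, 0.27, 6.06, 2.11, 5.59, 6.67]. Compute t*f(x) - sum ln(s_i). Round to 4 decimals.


Step 1: Compute log-barrier.
ln values: [1.9169, -1.3093, 1.8017, 0.7467, 1.721, 1.8976]
phi = -(1.9169 - 1.3093 + 1.8017 + 0.7467 + 1.721 + 1.8976) = -6.7746
Step 2: Compute augmented objective.
t*f(x) = 1.08*-9.12 = -9.8496
Total = -9.8496 - 6.7746 = -16.6242


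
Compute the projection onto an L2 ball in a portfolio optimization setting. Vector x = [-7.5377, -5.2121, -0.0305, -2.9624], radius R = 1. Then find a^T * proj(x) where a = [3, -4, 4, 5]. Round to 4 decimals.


Step 1: Compute ||x|| (intermediates to 6 decimals).
||x|| = sqrt((-7.5377)^2 + (-5.2121)^2 + (-0.0305)^2 + (-2.9624)^2) = 9.631181
Step 2: Project.
Since ||x|| > R, scale = R/||x|| = 1/9.631181 = 0.103829, proj(x) = scale * x
proj(x) = [-0.782632, -0.541167, -0.003167, -0.307583]
Step 3: Dot product.
a^T * proj(x) = 3*(-0.782632) - 4*(-0.541167) + 4*(-0.003167) + 5*(-0.307583) = -1.7338


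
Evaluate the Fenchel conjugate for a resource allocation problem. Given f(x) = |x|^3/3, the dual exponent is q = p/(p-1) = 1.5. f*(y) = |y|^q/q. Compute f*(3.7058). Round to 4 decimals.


The conjugate exponent q satisfies 1/p + 1/q = 1.
p = 3, so q = 3/(3 - 1) = 1.5
|y|^q = 3.7058^1.5 = 7.1338
f*(3.7058) = 7.1338 / 1.5 = 4.7559


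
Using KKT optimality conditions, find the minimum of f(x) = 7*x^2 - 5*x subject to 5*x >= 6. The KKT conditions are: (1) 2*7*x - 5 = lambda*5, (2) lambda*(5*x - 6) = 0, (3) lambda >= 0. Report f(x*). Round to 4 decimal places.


Step 1: Try lambda = 0 (constraint inactive).
x_unc = 5/(2*7) = 0.3571
Check: 5*0.3571 = 1.7855 < 6 -- violated!
Step 2: Constraint must be active: 5*x = 6
x* = 6/5 = 1.2
lambda = (2*7*1.2 - 5)/5 = 2.36
Step 3: Compute optimal value.
f(x*) = 7*1.2^2 - 5*1.2 = 4.08


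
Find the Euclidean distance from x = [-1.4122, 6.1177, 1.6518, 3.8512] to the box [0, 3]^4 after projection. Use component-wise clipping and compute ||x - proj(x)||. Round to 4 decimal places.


Project each component onto [0, 3].
clip(-1.4122) = 0.0, clip(6.1177) = 3.0, clip(1.6518) = 1.6518, clip(3.8512) = 3.0
Projection = [0.0, 3.0, 1.6518, 3.0]
Squared diffs: [1.9943, 9.7201, 0.0, 0.7245]
Distance = sqrt(12.4389) = 3.5269


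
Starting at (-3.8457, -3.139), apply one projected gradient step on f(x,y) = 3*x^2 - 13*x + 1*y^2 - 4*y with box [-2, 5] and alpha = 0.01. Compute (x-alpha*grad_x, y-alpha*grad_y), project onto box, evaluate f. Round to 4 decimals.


Step 1: Compute gradient at (-3.8457, -3.139).
grad_x = 2*3*-3.8457 - 13 = -36.0742
grad_y = 2*1*-3.139 - 4 = -10.278
Step 2: Gradient step.
x_raw = -3.8457 - 0.01*-36.0742 = -3.485
y_raw = -3.139 - 0.01*-10.278 = -3.0362
Step 3: Project onto [-2, 5].
x_proj = clip(-3.485) = -2.0
y_proj = clip(-3.0362) = -2.0
Step 4: Evaluate f.
f(-2.0, -2.0) = 50.0


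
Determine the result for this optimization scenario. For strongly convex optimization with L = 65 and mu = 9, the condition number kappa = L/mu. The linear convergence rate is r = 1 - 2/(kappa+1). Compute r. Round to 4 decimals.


Step 1: Compute the condition number.
kappa = L/mu = 65/9 = 7.2222
Step 2: Compute the convergence rate.
r = 1 - 2/(kappa + 1) = 1 - 2*mu/(L + mu) = (L - mu)/(L + mu) = 56/74 = 0.7568


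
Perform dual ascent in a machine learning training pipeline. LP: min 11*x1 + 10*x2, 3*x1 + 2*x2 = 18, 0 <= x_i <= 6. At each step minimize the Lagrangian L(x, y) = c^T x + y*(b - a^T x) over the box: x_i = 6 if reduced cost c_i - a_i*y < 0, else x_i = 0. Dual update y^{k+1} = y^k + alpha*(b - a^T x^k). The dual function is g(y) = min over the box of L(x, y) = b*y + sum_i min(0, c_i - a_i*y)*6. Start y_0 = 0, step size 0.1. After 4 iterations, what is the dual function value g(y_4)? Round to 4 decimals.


Dual ascent for LP: min 11*x1 + 10*x2, 3*x1 + 2*x2 = 18, 0 <= x_i <= 6
Step 1: y^k = 0.0, reduced costs: (11.0, 10.0)
  x^k = (0.0, 0.0), subgradient = b - a^T x = 18.0
  y^{k+1} = 0.0 + 0.1*18.0 = 1.8
Step 2: y^k = 1.8, reduced costs: (5.6, 6.4)
  x^k = (0.0, 0.0), subgradient = b - a^T x = 18.0
  y^{k+1} = 1.8 + 0.1*18.0 = 3.6
Step 3: y^k = 3.6, reduced costs: (0.2, 2.8)
  x^k = (0.0, 0.0), subgradient = b - a^T x = 18.0
  y^{k+1} = 3.6 + 0.1*18.0 = 5.4
Step 4: y^k = 5.4, reduced costs: (-5.2, -0.8)
  x^k = (6.0, 6.0), subgradient = b - a^T x = -12.0
  y^{k+1} = 5.4 + 0.1*-12.0 = 4.2
Dual objective at y_4 = 4.2: reduced costs (-1.6, 1.6), box minimizer x = (6.0, 0.0)
g(y_4) = b*y + (c1 - a1*y)*x1 + (c2 - a2*y)*x2 = 18*4.2 + (-1.6)*6.0 + 1.6*0.0 = 75.6 - 9.6 + 0.0 = 66.0


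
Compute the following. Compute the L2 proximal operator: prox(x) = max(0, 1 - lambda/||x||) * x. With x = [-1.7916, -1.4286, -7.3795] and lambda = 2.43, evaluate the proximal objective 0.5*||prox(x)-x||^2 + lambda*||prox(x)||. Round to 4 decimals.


Step 1: Compute ||x||.
||x|| = 7.7271
Step 2: Compute scaling factor.
scale = max(0, 1 - 2.43/7.7271) = 0.6855
Step 3: prox(x) = [-1.2282, -0.9793, -5.0588]
||prox(x)|| = 5.2971
Step 4: Proximal objective.
0.5*||prox-x||^2 = 2.9525
lambda*||prox|| = 12.872
Total = 15.8244


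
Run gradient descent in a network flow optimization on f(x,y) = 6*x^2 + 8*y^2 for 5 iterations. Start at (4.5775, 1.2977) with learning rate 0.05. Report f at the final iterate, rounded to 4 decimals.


Gradient descent on f(x,y) = 6*x^2 + 8*y^2.
Starting point: (4.5775, 1.2977), alpha = 0.05
Step 1: grad_x = 2*6*4.5775 = 54.93, grad_y = 2*8*1.2977 = 20.7632
  x_1 = 4.5775 - 0.05*54.93 = 1.831
  y_1 = 1.2977 - 0.05*20.7632 = 0.2595
Step 2: grad_x = 2*6*1.831 = 21.972, grad_y = 2*8*0.2595 = 4.1526
  x_2 = 1.831 - 0.05*21.972 = 0.7324
  y_2 = 0.2595 - 0.05*4.1526 = 0.0519
Step 3: grad_x = 2*6*0.7324 = 8.7888, grad_y = 2*8*0.0519 = 0.8305
  x_3 = 0.7324 - 0.05*8.7888 = 0.293
  y_3 = 0.0519 - 0.05*0.8305 = 0.0104
Step 4: grad_x = 2*6*0.293 = 3.5155, grad_y = 2*8*0.0104 = 0.1661
  x_4 = 0.293 - 0.05*3.5155 = 0.1172
  y_4 = 0.0104 - 0.05*0.1661 = 0.0021
Step 5: grad_x = 2*6*0.1172 = 1.4062, grad_y = 2*8*0.0021 = 0.0332
  x_5 = 0.1172 - 0.05*1.4062 = 0.0469
  y_5 = 0.0021 - 0.05*0.0332 = 0.0004
f(0.0469, 0.0004) = 6*0.0469^2 + 8*0.0004^2 = 0.0132


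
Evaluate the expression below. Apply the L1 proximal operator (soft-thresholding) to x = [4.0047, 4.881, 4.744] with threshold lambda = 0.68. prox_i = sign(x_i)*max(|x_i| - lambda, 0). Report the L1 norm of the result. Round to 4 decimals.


Soft-thresholding with lambda = 0.68:
prox(4.0047) = sign(4.0047)*max(|4.0047| - 0.68, 0) = 3.3247
prox(4.881) = sign(4.881)*max(|4.881| - 0.68, 0) = 4.201
prox(4.744) = sign(4.744)*max(|4.744| - 0.68, 0) = 4.064
prox(x) = [3.3247, 4.201, 4.064]
||prox(x)||_1 = 3.3247 + 4.201 + 4.064 = 11.5897


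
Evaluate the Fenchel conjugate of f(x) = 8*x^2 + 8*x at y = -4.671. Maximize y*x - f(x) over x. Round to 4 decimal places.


f*(y) = sup_x {y*x - a*x^2 - b*x} = sup_x {(y-b)*x - a*x^2}
FOC: (y - b) - 2a*x = 0 => x* = (y - b)/(2a)
x* = (-4.671 - 8)/(2*8) = -0.7919
f*(-4.671) = (y-b)^2/(4a) = (-4.671 - 8)^2/(4*8)
= 160.5542/32 = 5.0173
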